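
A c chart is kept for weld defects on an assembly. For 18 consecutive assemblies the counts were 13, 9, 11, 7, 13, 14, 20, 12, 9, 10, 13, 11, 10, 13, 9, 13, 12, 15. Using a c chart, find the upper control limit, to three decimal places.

c̄ = (13 + 9 + 11 + 7 + 13 + 14 + 20 + 12 + 9 + 10 + 13 + 11 + 10 + 13 + 9 + 13 + 12 + 15) / 18 = 214 / 18 = 11.8889
UCL = c̄ + 3√c̄ = 11.8889 + 3 × √11.8889 = 11.8889 + 3 × 3.4480 = 22.2330

22.233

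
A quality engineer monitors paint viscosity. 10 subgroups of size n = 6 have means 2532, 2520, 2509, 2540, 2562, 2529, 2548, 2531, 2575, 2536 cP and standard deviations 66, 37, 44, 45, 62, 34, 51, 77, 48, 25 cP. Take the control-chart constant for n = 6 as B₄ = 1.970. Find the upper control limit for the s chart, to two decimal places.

96.33

s̄ = (66 + 37 + 44 + 45 + 62 + 34 + 51 + 77 + 48 + 25) / 10 = 48.9000
UCL_s = B₄·s̄ = 1.970 × 48.9000 = 96.3330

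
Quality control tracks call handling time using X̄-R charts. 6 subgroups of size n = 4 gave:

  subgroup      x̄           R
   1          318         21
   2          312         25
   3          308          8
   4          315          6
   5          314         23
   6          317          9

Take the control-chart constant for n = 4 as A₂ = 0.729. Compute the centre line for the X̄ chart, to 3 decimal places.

X̄̄ = (318 + 312 + 308 + 315 + 314 + 317) / 6 = 1884.0000 / 6 = 314.0000
CL = X̄̄ = 314.0000

314.000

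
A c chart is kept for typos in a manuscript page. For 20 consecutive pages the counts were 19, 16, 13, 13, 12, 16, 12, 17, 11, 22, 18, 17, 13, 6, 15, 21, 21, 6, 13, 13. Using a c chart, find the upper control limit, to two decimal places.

c̄ = (19 + 16 + 13 + 13 + 12 + 16 + 12 + 17 + 11 + 22 + 18 + 17 + 13 + 6 + 15 + 21 + 21 + 6 + 13 + 13) / 20 = 294 / 20 = 14.7000
UCL = c̄ + 3√c̄ = 14.7000 + 3 × √14.7000 = 14.7000 + 3 × 3.8341 = 26.2022

26.20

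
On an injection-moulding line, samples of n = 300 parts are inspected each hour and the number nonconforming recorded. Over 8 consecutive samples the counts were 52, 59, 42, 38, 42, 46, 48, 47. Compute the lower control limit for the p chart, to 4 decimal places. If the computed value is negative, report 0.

p̄ = Σdᵢ / (k·n) = 374 / (8 × 300) = 0.15583
LCL = p̄ − 3·√(p̄(1−p̄)/n) = 0.15583 − 3 × 0.02094 = 0.09301

0.0930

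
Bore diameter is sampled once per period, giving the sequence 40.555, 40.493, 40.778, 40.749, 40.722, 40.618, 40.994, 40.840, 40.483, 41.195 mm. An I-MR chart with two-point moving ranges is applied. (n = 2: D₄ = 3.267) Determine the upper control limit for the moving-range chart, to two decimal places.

Moving ranges: 0.062, 0.285, 0.029, 0.027, 0.104, 0.376, 0.154, 0.357, 0.712; M̄R̄ = 2.1060 / 9 = 0.2340
UCL_MR = D₄·M̄R̄ = 3.267 × 0.2340 = 0.7645

0.76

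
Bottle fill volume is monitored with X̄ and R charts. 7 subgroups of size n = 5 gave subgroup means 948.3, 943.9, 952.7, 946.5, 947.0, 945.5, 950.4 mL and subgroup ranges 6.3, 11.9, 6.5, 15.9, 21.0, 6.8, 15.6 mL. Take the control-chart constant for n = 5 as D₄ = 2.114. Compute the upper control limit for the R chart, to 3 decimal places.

R̄ = (6.3 + 11.9 + 6.5 + 15.9 + 21.0 + 6.8 + 15.6) / 7 = 84.0000 / 7 = 12.0000
UCL_R = D₄·R̄ = 2.114 × 12.0000 = 25.3680

25.368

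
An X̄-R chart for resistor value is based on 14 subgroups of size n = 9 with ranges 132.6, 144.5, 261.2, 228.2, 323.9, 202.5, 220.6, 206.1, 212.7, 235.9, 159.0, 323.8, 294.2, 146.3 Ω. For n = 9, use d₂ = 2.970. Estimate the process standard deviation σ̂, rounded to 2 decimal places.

R̄ = (132.6 + 144.5 + 261.2 + 228.2 + 323.9 + 202.5 + 220.6 + 206.1 + 212.7 + 235.9 + 159.0 + 323.8 + 294.2 + 146.3) / 14 = 220.8214
σ̂ = R̄ / d₂ = 220.8214 / 2.970 = 74.3506

74.35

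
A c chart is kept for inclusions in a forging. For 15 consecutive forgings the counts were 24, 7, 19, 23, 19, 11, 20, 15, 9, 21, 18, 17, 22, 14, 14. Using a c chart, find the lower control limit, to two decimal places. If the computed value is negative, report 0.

4.55

c̄ = (24 + 7 + 19 + 23 + 19 + 11 + 20 + 15 + 9 + 21 + 18 + 17 + 22 + 14 + 14) / 15 = 253 / 15 = 16.8667
LCL = c̄ − 3√c̄ = 16.8667 − 3 × 4.1069 = 4.5460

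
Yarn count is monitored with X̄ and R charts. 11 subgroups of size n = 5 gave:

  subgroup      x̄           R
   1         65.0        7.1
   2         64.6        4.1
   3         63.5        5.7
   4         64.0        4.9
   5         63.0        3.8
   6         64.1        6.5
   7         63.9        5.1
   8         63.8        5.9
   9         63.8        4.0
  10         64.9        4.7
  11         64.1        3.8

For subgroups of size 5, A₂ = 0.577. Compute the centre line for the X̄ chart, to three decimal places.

X̄̄ = (65.0 + 64.6 + 63.5 + 64.0 + 63.0 + 64.1 + 63.9 + 63.8 + 63.8 + 64.9 + 64.1) / 11 = 704.7000 / 11 = 64.0636
CL = X̄̄ = 64.0636

64.064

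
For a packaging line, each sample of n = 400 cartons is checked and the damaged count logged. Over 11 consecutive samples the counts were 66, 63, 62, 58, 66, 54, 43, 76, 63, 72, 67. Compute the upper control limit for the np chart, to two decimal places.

84.55

p̄ = Σdᵢ / (k·n) = 690 / (11 × 400) = 0.15682
UCL = np̄ + 3·√(np̄(1−p̄)) = 62.7273 + 3 × √(62.7273×0.84318) = 62.7273 + 3 × 7.2726 = 84.5450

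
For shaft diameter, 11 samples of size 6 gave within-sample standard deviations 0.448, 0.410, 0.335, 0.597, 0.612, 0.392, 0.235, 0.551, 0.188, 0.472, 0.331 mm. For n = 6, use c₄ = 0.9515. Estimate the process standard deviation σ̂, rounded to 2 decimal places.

s̄ = (0.448 + 0.410 + 0.335 + 0.597 + 0.612 + 0.392 + 0.235 + 0.551 + 0.188 + 0.472 + 0.331) / 11 = 0.4155
σ̂ = s̄ / c₄ = 0.4155 / 0.9515 = 0.4367

0.44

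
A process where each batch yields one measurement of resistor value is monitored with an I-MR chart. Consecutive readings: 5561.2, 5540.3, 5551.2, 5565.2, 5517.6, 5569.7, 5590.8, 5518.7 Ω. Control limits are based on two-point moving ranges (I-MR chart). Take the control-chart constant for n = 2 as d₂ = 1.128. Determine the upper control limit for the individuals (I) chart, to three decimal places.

5642.529

X̄ = (5561.2 + 5540.3 + 5551.2 + 5565.2 + 5517.6 + 5569.7 + 5590.8 + 5518.7) / 8 = 5551.8375
Moving ranges: 20.9, 10.9, 14.0, 47.6, 52.1, 21.1, 72.1; M̄R̄ = 238.7000 / 7 = 34.1000
UCL = X̄ + 3·M̄R̄/d₂ = 5551.8375 + 3 × 34.1000 / 1.128 = 5642.5290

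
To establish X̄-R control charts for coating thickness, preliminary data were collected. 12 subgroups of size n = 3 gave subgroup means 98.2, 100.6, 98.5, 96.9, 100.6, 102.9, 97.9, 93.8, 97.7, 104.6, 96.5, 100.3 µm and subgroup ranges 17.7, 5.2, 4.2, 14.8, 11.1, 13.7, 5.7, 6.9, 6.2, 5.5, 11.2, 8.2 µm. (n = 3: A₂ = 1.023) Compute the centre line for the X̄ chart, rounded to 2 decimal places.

99.04

X̄̄ = (98.2 + 100.6 + 98.5 + 96.9 + 100.6 + 102.9 + 97.9 + 93.8 + 97.7 + 104.6 + 96.5 + 100.3) / 12 = 1188.5000 / 12 = 99.0417
CL = X̄̄ = 99.0417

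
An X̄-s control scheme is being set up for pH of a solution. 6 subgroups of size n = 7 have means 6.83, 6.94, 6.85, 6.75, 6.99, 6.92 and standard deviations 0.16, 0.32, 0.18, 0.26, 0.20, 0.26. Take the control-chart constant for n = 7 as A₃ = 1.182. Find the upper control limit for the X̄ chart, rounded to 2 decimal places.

7.15

X̄̄ = (6.83 + 6.94 + 6.85 + 6.75 + 6.99 + 6.92) / 6 = 6.8800
s̄ = (0.16 + 0.32 + 0.18 + 0.26 + 0.20 + 0.26) / 6 = 0.2300
UCL = X̄̄ + A₃·s̄ = 6.8800 + 1.182 × 0.2300 = 7.1519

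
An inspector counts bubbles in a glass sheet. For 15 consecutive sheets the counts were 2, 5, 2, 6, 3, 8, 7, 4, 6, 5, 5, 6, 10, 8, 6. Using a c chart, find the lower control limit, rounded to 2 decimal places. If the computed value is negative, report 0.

c̄ = (2 + 5 + 2 + 6 + 3 + 8 + 7 + 4 + 6 + 5 + 5 + 6 + 10 + 8 + 6) / 15 = 83 / 15 = 5.5333
LCL = c̄ − 3√c̄ = 5.5333 − 3 × 2.3523 = -1.5236 → 0 (cannot be negative)

0.00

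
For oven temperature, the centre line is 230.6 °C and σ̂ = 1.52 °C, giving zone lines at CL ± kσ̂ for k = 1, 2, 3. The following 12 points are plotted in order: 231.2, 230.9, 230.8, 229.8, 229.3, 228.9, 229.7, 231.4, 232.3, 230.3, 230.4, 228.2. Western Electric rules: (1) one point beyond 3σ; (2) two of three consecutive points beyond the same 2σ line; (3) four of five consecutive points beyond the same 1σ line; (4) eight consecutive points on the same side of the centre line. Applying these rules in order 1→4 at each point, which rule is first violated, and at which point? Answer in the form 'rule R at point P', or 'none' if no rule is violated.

none

Zone of each point (C = within 1σ̂, B = 1σ̂–2σ̂, A = 2σ̂–3σ̂, * = beyond 3σ̂; sign = side of CL): 1:+C, 2:+C, 3:+C, 4:-C, 5:-C, 6:-B, 7:-C, 8:+C, 9:+B, 10:-C, 11:-C, 12:-B
No rule fires across all 12 points.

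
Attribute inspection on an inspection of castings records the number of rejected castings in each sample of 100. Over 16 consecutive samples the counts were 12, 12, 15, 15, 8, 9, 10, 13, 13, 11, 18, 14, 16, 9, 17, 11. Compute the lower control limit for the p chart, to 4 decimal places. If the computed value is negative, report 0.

p̄ = Σdᵢ / (k·n) = 203 / (16 × 100) = 0.12687
LCL = p̄ − 3·√(p̄(1−p̄)/n) = 0.12687 − 3 × 0.03328 = 0.02703

0.0270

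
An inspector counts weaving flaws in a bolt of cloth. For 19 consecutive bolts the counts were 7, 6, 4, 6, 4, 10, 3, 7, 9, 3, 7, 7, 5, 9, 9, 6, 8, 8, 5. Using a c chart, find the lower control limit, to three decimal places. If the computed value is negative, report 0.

0.000

c̄ = (7 + 6 + 4 + 6 + 4 + 10 + 3 + 7 + 9 + 3 + 7 + 7 + 5 + 9 + 9 + 6 + 8 + 8 + 5) / 19 = 123 / 19 = 6.4737
LCL = c̄ − 3√c̄ = 6.4737 − 3 × 2.5443 = -1.1593 → 0 (cannot be negative)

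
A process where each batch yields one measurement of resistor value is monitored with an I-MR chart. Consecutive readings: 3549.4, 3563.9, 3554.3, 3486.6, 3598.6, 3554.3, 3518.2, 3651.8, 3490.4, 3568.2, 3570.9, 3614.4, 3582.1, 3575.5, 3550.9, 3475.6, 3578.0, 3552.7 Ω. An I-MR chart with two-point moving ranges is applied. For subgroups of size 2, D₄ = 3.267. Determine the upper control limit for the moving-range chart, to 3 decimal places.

186.354

Moving ranges: 14.5, 9.6, 67.7, 112.0, 44.3, 36.1, 133.6, 161.4, 77.8, 2.7, 43.5, 32.3, 6.6, 24.6, 75.3, 102.4, 25.3; M̄R̄ = 969.7000 / 17 = 57.0412
UCL_MR = D₄·M̄R̄ = 3.267 × 57.0412 = 186.3535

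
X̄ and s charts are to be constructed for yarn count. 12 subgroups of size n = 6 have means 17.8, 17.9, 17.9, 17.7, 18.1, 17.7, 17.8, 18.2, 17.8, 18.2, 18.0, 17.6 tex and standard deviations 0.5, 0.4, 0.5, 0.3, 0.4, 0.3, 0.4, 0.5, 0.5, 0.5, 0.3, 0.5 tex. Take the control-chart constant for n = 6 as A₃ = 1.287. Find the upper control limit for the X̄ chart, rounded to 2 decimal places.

18.44

X̄̄ = (17.8 + 17.9 + 17.9 + 17.7 + 18.1 + 17.7 + 17.8 + 18.2 + 17.8 + 18.2 + 18.0 + 17.6) / 12 = 17.8917
s̄ = (0.5 + 0.4 + 0.5 + 0.3 + 0.4 + 0.3 + 0.4 + 0.5 + 0.5 + 0.5 + 0.3 + 0.5) / 12 = 0.4250
UCL = X̄̄ + A₃·s̄ = 17.8917 + 1.287 × 0.4250 = 18.4386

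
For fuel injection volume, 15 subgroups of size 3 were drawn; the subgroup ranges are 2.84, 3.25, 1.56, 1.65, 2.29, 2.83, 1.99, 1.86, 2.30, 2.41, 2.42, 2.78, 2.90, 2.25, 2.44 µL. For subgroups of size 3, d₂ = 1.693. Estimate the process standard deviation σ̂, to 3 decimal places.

R̄ = (2.84 + 3.25 + 1.56 + 1.65 + 2.29 + 2.83 + 1.99 + 1.86 + 2.30 + 2.41 + 2.42 + 2.78 + 2.90 + 2.25 + 2.44) / 15 = 2.3847
σ̂ = R̄ / d₂ = 2.3847 / 1.693 = 1.4085

1.409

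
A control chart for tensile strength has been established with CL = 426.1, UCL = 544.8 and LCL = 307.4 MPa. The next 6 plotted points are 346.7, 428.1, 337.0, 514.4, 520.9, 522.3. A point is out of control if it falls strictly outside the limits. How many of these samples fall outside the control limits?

0

All 6 points lie within [307.4, 544.8].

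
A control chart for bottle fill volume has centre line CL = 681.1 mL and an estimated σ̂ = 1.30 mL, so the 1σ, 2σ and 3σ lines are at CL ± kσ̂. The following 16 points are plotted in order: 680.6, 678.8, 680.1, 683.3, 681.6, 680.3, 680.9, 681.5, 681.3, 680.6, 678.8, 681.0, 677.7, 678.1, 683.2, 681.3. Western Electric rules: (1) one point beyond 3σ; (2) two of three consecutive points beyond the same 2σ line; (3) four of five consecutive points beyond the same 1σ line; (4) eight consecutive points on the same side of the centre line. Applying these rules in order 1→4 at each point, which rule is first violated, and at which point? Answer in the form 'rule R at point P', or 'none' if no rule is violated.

Zone of each point (C = within 1σ̂, B = 1σ̂–2σ̂, A = 2σ̂–3σ̂, * = beyond 3σ̂; sign = side of CL): 1:-C, 2:-B, 3:-C, 4:+B, 5:+C, 6:-C, 7:-C, 8:+C, 9:+C, 10:-C, 11:-B, 12:-C, 13:-A, 14:-A, 15:+B, 16:+C
Rule 2 (two of three consecutive points beyond the same 2σ limit) is satisfied at point 14.

rule 2 at point 14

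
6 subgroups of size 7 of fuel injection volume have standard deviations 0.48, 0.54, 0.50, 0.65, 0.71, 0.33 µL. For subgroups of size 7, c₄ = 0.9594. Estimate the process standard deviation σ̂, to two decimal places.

s̄ = (0.48 + 0.54 + 0.50 + 0.65 + 0.71 + 0.33) / 6 = 0.5350
σ̂ = s̄ / c₄ = 0.5350 / 0.9594 = 0.5576

0.56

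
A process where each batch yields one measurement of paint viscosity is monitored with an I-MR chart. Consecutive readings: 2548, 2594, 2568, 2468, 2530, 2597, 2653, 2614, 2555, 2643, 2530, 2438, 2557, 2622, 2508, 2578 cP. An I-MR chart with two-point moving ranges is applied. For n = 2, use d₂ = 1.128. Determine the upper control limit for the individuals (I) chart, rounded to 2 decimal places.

X̄ = (2548 + 2594 + 2568 + 2468 + 2530 + 2597 + 2653 + 2614 + 2555 + 2643 + 2530 + 2438 + 2557 + 2622 + 2508 + 2578) / 16 = 2562.6875
Moving ranges: 46, 26, 100, 62, 67, 56, 39, 59, 88, 113, 92, 119, 65, 114, 70; M̄R̄ = 1116.0000 / 15 = 74.4000
UCL = X̄ + 3·M̄R̄/d₂ = 2562.6875 + 3 × 74.4000 / 1.128 = 2760.5598

2760.56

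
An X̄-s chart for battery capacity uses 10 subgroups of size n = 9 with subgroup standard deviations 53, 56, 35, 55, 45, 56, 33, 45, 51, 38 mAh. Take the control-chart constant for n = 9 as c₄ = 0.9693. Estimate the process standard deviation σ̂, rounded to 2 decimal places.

48.18

s̄ = (53 + 56 + 35 + 55 + 45 + 56 + 33 + 45 + 51 + 38) / 10 = 46.7000
σ̂ = s̄ / c₄ = 46.7000 / 0.9693 = 48.1791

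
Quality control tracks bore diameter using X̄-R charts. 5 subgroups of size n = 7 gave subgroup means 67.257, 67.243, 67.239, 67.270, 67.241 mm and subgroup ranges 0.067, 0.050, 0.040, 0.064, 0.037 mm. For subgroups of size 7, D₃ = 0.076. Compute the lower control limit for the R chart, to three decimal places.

R̄ = (0.067 + 0.050 + 0.040 + 0.064 + 0.037) / 5 = 0.2580 / 5 = 0.0516
LCL_R = D₃·R̄ = 0.076 × 0.0516 = 0.0039

0.004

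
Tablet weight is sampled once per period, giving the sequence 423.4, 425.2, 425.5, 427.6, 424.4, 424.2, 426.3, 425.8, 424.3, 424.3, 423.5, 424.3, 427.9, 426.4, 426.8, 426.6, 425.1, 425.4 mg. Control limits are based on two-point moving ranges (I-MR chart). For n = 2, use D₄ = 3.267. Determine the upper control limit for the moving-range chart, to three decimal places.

Moving ranges: 1.8, 0.3, 2.1, 3.2, 0.2, 2.1, 0.5, 1.5, 0.0, 0.8, 0.8, 3.6, 1.5, 0.4, 0.2, 1.5, 0.3; M̄R̄ = 20.8000 / 17 = 1.2235
UCL_MR = D₄·M̄R̄ = 3.267 × 1.2235 = 3.9973

3.997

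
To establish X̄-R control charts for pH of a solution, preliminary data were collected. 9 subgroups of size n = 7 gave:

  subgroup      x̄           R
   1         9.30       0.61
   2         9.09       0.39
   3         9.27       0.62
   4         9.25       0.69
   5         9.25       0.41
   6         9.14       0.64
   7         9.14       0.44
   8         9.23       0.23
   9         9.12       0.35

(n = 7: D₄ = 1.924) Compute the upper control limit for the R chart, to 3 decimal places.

R̄ = (0.61 + 0.39 + 0.62 + 0.69 + 0.41 + 0.64 + 0.44 + 0.23 + 0.35) / 9 = 4.3800 / 9 = 0.4867
UCL_R = D₄·R̄ = 1.924 × 0.4867 = 0.9363

0.936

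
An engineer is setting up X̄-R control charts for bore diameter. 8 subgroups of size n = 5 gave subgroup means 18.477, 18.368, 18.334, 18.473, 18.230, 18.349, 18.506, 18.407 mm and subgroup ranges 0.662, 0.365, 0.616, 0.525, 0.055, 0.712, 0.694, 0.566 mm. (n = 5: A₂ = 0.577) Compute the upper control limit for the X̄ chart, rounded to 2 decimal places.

X̄̄ = (18.477 + 18.368 + 18.334 + 18.473 + 18.230 + 18.349 + 18.506 + 18.407) / 8 = 147.1440 / 8 = 18.3930
R̄ = (0.662 + 0.365 + 0.616 + 0.525 + 0.055 + 0.712 + 0.694 + 0.566) / 8 = 4.1950 / 8 = 0.5244
UCL = X̄̄ + A₂·R̄ = 18.3930 + 0.577 × 0.5244 = 18.6956

18.70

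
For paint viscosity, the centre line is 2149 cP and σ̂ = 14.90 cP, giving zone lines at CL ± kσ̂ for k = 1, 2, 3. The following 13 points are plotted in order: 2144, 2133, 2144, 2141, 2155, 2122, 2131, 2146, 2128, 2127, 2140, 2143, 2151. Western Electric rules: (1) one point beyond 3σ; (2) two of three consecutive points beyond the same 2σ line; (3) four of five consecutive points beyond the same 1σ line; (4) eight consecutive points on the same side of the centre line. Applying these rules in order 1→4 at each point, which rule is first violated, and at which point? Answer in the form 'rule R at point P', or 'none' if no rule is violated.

Zone of each point (C = within 1σ̂, B = 1σ̂–2σ̂, A = 2σ̂–3σ̂, * = beyond 3σ̂; sign = side of CL): 1:-C, 2:-B, 3:-C, 4:-C, 5:+C, 6:-B, 7:-B, 8:-C, 9:-B, 10:-B, 11:-C, 12:-C, 13:+C
Rule 3 (four of five consecutive points beyond the same 1σ limit) is satisfied at point 10.

rule 3 at point 10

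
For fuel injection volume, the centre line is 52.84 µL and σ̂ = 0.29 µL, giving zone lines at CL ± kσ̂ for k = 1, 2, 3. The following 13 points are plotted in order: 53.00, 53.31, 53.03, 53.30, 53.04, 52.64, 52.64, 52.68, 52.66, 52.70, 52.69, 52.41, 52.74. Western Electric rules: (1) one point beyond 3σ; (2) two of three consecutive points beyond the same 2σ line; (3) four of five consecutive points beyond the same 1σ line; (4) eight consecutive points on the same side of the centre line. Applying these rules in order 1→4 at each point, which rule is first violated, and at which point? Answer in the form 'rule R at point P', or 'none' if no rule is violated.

Zone of each point (C = within 1σ̂, B = 1σ̂–2σ̂, A = 2σ̂–3σ̂, * = beyond 3σ̂; sign = side of CL): 1:+C, 2:+B, 3:+C, 4:+B, 5:+C, 6:-C, 7:-C, 8:-C, 9:-C, 10:-C, 11:-C, 12:-B, 13:-C
Rule 4 (eight consecutive points on the same side of the centre line) is satisfied at point 13.

rule 4 at point 13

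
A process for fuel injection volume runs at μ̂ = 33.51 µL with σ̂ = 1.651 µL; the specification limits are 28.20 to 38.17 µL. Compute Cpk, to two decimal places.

0.94

Cpu = (USL − μ̂) / (3σ̂) = (38.17 − 33.51) / (3 × 1.651) = 0.9408; Cpl = (μ̂ − LSL) / (3σ̂) = (33.51 − 28.20) / (3 × 1.651) = 1.0721; Cpk = min(Cpu, Cpl) = 0.9408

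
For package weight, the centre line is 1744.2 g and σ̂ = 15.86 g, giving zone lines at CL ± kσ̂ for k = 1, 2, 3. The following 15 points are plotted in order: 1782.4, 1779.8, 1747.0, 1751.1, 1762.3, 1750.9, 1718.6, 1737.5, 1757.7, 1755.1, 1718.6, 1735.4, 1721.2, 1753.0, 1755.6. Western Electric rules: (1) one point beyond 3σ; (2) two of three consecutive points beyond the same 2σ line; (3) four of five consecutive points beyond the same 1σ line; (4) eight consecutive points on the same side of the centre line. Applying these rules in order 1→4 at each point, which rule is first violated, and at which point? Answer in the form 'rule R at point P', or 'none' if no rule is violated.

rule 2 at point 2

Zone of each point (C = within 1σ̂, B = 1σ̂–2σ̂, A = 2σ̂–3σ̂, * = beyond 3σ̂; sign = side of CL): 1:+A, 2:+A, 3:+C, 4:+C, 5:+B, 6:+C, 7:-B, 8:-C, 9:+C, 10:+C, 11:-B, 12:-C, 13:-B, 14:+C, 15:+C
Rule 2 (two of three consecutive points beyond the same 2σ limit) is satisfied at point 2.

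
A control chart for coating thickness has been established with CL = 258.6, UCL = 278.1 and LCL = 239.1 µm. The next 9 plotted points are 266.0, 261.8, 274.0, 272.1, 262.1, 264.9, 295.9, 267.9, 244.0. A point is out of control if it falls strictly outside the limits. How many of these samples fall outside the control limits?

1

Compare each point to [239.1, 278.1]: sample 7 = 295.9 > UCL.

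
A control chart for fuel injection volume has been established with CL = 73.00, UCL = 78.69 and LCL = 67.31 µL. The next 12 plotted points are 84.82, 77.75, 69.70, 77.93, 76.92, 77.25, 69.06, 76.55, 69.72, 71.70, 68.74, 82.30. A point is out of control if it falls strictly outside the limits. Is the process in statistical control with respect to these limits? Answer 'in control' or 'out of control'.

Compare each point to [67.31, 78.69]: sample 1 = 84.82 > UCL; sample 12 = 82.30 > UCL.

out of control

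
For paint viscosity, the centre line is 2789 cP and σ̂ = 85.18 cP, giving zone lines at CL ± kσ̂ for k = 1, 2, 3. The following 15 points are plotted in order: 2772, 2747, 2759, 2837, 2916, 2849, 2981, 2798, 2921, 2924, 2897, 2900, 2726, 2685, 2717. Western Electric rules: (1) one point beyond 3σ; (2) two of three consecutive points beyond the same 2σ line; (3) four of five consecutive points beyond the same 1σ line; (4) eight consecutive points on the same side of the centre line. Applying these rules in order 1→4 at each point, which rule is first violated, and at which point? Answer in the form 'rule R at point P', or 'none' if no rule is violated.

rule 3 at point 11

Zone of each point (C = within 1σ̂, B = 1σ̂–2σ̂, A = 2σ̂–3σ̂, * = beyond 3σ̂; sign = side of CL): 1:-C, 2:-C, 3:-C, 4:+C, 5:+B, 6:+C, 7:+A, 8:+C, 9:+B, 10:+B, 11:+B, 12:+B, 13:-C, 14:-B, 15:-C
Rule 3 (four of five consecutive points beyond the same 1σ limit) is satisfied at point 11.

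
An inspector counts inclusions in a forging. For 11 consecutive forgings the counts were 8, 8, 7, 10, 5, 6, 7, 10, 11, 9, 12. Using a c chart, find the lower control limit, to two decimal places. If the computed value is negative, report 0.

0.00

c̄ = (8 + 8 + 7 + 10 + 5 + 6 + 7 + 10 + 11 + 9 + 12) / 11 = 93 / 11 = 8.4545
LCL = c̄ − 3√c̄ = 8.4545 − 3 × 2.9077 = -0.2685 → 0 (cannot be negative)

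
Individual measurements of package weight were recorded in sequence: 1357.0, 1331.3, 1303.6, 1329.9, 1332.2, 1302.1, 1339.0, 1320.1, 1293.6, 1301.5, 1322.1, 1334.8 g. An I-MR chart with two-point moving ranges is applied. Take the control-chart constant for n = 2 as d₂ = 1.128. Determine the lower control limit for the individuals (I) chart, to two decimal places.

X̄ = (1357.0 + 1331.3 + 1303.6 + 1329.9 + 1332.2 + 1302.1 + 1339.0 + 1320.1 + 1293.6 + 1301.5 + 1322.1 + 1334.8) / 12 = 1322.2667
Moving ranges: 25.7, 27.7, 26.3, 2.3, 30.1, 36.9, 18.9, 26.5, 7.9, 20.6, 12.7; M̄R̄ = 235.6000 / 11 = 21.4182
LCL = X̄ − 3·M̄R̄/d₂ = 1322.2667 − 3 × 21.4182 / 1.128 = 1265.3034

1265.30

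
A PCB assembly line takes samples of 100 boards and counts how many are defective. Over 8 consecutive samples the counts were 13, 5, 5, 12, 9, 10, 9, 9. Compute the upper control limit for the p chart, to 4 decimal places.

p̄ = Σdᵢ / (k·n) = 72 / (8 × 100) = 0.09000
UCL = p̄ + 3·√(p̄(1−p̄)/n) = 0.09000 + 3 × √(0.09000×0.91000/100) = 0.09000 + 3 × 0.02862 = 0.17585

0.1759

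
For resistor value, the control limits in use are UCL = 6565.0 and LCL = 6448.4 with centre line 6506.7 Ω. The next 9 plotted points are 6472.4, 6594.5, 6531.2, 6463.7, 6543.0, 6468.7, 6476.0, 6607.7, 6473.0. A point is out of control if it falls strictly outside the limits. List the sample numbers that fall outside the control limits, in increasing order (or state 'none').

Compare each point to [6448.4, 6565.0]: sample 2 = 6594.5 > UCL; sample 8 = 6607.7 > UCL.

2, 8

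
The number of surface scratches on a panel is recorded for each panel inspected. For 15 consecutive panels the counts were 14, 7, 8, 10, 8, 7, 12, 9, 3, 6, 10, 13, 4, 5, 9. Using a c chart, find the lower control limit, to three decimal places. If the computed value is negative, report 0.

0.000

c̄ = (14 + 7 + 8 + 10 + 8 + 7 + 12 + 9 + 3 + 6 + 10 + 13 + 4 + 5 + 9) / 15 = 125 / 15 = 8.3333
LCL = c̄ − 3√c̄ = 8.3333 − 3 × 2.8868 = -0.3269 → 0 (cannot be negative)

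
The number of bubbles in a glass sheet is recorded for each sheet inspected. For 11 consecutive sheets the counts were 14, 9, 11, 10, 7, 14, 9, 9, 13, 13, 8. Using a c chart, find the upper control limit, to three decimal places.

c̄ = (14 + 9 + 11 + 10 + 7 + 14 + 9 + 9 + 13 + 13 + 8) / 11 = 117 / 11 = 10.6364
UCL = c̄ + 3√c̄ = 10.6364 + 3 × √10.6364 = 10.6364 + 3 × 3.2613 = 20.4204

20.420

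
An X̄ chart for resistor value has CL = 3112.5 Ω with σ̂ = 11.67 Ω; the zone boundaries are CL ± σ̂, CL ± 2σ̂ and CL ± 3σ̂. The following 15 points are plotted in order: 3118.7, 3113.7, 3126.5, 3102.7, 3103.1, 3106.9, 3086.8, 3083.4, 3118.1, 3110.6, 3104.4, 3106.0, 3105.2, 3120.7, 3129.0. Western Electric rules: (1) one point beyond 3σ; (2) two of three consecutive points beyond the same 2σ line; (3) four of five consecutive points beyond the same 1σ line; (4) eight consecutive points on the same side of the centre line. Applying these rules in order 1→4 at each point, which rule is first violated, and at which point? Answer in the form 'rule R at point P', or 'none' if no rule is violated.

rule 2 at point 8

Zone of each point (C = within 1σ̂, B = 1σ̂–2σ̂, A = 2σ̂–3σ̂, * = beyond 3σ̂; sign = side of CL): 1:+C, 2:+C, 3:+B, 4:-C, 5:-C, 6:-C, 7:-A, 8:-A, 9:+C, 10:-C, 11:-C, 12:-C, 13:-C, 14:+C, 15:+B
Rule 2 (two of three consecutive points beyond the same 2σ limit) is satisfied at point 8.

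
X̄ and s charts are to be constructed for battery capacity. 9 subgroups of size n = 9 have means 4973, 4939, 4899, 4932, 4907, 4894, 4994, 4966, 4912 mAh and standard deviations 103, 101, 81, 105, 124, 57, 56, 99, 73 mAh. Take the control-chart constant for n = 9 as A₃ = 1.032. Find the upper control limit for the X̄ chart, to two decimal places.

X̄̄ = (4973 + 4939 + 4899 + 4932 + 4907 + 4894 + 4994 + 4966 + 4912) / 9 = 4935.1111
s̄ = (103 + 101 + 81 + 105 + 124 + 57 + 56 + 99 + 73) / 9 = 88.7778
UCL = X̄̄ + A₃·s̄ = 4935.1111 + 1.032 × 88.7778 = 5026.7298

5026.73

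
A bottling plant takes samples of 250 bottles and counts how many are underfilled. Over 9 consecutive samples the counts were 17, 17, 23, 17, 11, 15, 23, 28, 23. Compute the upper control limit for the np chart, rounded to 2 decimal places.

p̄ = Σdᵢ / (k·n) = 174 / (9 × 250) = 0.07733
UCL = np̄ + 3·√(np̄(1−p̄)) = 19.3333 + 3 × √(19.3333×0.92267) = 19.3333 + 3 × 4.2235 = 32.0039

32.00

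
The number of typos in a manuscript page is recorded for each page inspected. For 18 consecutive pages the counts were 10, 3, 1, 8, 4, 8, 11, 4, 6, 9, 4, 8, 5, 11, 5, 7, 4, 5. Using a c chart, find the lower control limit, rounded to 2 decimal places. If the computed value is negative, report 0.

c̄ = (10 + 3 + 1 + 8 + 4 + 8 + 11 + 4 + 6 + 9 + 4 + 8 + 5 + 11 + 5 + 7 + 4 + 5) / 18 = 113 / 18 = 6.2778
LCL = c̄ − 3√c̄ = 6.2778 − 3 × 2.5055 = -1.2389 → 0 (cannot be negative)

0.00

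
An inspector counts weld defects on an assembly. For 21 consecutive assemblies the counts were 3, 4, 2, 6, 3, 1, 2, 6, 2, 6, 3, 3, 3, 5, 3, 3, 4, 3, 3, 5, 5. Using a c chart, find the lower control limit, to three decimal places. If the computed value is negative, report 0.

0.000

c̄ = (3 + 4 + 2 + 6 + 3 + 1 + 2 + 6 + 2 + 6 + 3 + 3 + 3 + 5 + 3 + 3 + 4 + 3 + 3 + 5 + 5) / 21 = 75 / 21 = 3.5714
LCL = c̄ − 3√c̄ = 3.5714 − 3 × 1.8898 = -2.0980 → 0 (cannot be negative)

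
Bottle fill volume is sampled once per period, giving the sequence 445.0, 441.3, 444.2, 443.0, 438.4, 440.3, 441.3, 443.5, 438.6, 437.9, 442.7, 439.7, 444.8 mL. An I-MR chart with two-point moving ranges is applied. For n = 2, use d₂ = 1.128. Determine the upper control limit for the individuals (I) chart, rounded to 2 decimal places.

X̄ = (445.0 + 441.3 + 444.2 + 443.0 + 438.4 + 440.3 + 441.3 + 443.5 + 438.6 + 437.9 + 442.7 + 439.7 + 444.8) / 13 = 441.5923
Moving ranges: 3.7, 2.9, 1.2, 4.6, 1.9, 1.0, 2.2, 4.9, 0.7, 4.8, 3.0, 5.1; M̄R̄ = 36.0000 / 12 = 3.0000
UCL = X̄ + 3·M̄R̄/d₂ = 441.5923 + 3 × 3.0000 / 1.128 = 449.5710

449.57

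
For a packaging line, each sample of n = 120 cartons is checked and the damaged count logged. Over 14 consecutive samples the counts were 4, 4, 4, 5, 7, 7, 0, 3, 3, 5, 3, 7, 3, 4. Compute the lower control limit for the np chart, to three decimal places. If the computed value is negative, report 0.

0.000

p̄ = Σdᵢ / (k·n) = 59 / (14 × 120) = 0.03512
LCL = np̄ − 3·√(np̄(1−p̄)) = 4.2143 − 3 × 2.0165 = -1.8352 → 0 (negative, so LCL = 0)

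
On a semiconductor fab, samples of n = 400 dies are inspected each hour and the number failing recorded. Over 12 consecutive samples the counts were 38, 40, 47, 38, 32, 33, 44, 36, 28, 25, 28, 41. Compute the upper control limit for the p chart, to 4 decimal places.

0.1324

p̄ = Σdᵢ / (k·n) = 430 / (12 × 400) = 0.08958
UCL = p̄ + 3·√(p̄(1−p̄)/n) = 0.08958 + 3 × √(0.08958×0.91042/400) = 0.08958 + 3 × 0.01428 = 0.13242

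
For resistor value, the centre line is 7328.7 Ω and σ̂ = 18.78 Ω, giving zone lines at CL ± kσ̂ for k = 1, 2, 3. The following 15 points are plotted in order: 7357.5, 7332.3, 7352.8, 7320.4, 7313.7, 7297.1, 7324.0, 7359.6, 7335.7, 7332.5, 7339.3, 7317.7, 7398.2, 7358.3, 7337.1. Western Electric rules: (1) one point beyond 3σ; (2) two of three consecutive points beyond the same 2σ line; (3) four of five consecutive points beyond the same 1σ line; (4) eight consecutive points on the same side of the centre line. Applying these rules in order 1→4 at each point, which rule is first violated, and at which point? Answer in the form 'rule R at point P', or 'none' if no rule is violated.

rule 1 at point 13

Zone of each point (C = within 1σ̂, B = 1σ̂–2σ̂, A = 2σ̂–3σ̂, * = beyond 3σ̂; sign = side of CL): 1:+B, 2:+C, 3:+B, 4:-C, 5:-C, 6:-B, 7:-C, 8:+B, 9:+C, 10:+C, 11:+C, 12:-C, 13:+*, 14:+B, 15:+C
Rule 1 (one point beyond the 3σ limits) is satisfied at point 13.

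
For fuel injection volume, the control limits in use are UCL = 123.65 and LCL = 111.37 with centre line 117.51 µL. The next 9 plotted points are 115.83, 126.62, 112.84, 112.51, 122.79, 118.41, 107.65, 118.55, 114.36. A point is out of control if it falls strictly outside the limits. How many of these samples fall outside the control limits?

Compare each point to [111.37, 123.65]: sample 2 = 126.62 > UCL; sample 7 = 107.65 < LCL.

2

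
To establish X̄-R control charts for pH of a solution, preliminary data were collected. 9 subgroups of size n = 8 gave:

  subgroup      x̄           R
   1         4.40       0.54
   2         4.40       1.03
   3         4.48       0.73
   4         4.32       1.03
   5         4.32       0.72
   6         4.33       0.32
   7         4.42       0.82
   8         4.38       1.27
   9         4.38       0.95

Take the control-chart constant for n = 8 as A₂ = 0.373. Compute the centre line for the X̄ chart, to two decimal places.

4.38

X̄̄ = (4.40 + 4.40 + 4.48 + 4.32 + 4.32 + 4.33 + 4.42 + 4.38 + 4.38) / 9 = 39.4300 / 9 = 4.3811
CL = X̄̄ = 4.3811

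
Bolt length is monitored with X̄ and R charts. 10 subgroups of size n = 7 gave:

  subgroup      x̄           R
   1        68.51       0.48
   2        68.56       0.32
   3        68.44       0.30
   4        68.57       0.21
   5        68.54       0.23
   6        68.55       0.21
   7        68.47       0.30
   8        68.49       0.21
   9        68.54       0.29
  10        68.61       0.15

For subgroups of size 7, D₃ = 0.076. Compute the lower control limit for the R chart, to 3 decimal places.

R̄ = (0.48 + 0.32 + 0.30 + 0.21 + 0.23 + 0.21 + 0.30 + 0.21 + 0.29 + 0.15) / 10 = 2.7000 / 10 = 0.2700
LCL_R = D₃·R̄ = 0.076 × 0.2700 = 0.0205

0.021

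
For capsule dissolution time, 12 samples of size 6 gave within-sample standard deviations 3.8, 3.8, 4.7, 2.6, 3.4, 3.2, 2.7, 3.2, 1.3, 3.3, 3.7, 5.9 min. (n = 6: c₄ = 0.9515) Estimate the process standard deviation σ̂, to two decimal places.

3.64

s̄ = (3.8 + 3.8 + 4.7 + 2.6 + 3.4 + 3.2 + 2.7 + 3.2 + 1.3 + 3.3 + 3.7 + 5.9) / 12 = 3.4667
σ̂ = s̄ / c₄ = 3.4667 / 0.9515 = 3.6434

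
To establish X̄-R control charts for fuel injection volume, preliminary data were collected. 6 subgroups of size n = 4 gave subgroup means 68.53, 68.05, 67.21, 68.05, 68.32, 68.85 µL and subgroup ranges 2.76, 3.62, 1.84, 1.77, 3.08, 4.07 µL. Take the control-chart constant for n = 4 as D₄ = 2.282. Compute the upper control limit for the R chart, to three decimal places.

R̄ = (2.76 + 3.62 + 1.84 + 1.77 + 3.08 + 4.07) / 6 = 17.1400 / 6 = 2.8567
UCL_R = D₄·R̄ = 2.282 × 2.8567 = 6.5189

6.519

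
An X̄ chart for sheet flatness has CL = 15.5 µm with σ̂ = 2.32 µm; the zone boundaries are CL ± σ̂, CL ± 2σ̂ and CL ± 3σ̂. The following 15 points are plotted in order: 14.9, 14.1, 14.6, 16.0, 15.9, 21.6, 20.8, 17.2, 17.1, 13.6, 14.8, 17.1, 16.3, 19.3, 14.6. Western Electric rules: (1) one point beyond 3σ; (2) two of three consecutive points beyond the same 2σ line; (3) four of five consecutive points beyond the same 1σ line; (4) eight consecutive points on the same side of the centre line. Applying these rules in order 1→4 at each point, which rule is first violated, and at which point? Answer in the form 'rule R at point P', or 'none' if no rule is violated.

rule 2 at point 7

Zone of each point (C = within 1σ̂, B = 1σ̂–2σ̂, A = 2σ̂–3σ̂, * = beyond 3σ̂; sign = side of CL): 1:-C, 2:-C, 3:-C, 4:+C, 5:+C, 6:+A, 7:+A, 8:+C, 9:+C, 10:-C, 11:-C, 12:+C, 13:+C, 14:+B, 15:-C
Rule 2 (two of three consecutive points beyond the same 2σ limit) is satisfied at point 7.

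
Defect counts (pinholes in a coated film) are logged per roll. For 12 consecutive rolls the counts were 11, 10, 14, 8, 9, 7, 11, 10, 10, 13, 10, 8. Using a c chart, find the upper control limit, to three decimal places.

19.610

c̄ = (11 + 10 + 14 + 8 + 9 + 7 + 11 + 10 + 10 + 13 + 10 + 8) / 12 = 121 / 12 = 10.0833
UCL = c̄ + 3√c̄ = 10.0833 + 3 × √10.0833 = 10.0833 + 3 × 3.1754 = 19.6096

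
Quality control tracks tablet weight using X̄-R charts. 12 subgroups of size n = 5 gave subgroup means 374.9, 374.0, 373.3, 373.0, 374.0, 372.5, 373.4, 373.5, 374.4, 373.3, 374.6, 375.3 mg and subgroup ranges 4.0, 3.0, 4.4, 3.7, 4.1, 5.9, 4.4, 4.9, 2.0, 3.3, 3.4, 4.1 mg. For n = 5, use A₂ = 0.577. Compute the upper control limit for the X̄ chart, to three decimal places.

X̄̄ = (374.9 + 374.0 + 373.3 + 373.0 + 374.0 + 372.5 + 373.4 + 373.5 + 374.4 + 373.3 + 374.6 + 375.3) / 12 = 4486.2000 / 12 = 373.8500
R̄ = (4.0 + 3.0 + 4.4 + 3.7 + 4.1 + 5.9 + 4.4 + 4.9 + 2.0 + 3.3 + 3.4 + 4.1) / 12 = 47.2000 / 12 = 3.9333
UCL = X̄̄ + A₂·R̄ = 373.8500 + 0.577 × 3.9333 = 376.1195

376.120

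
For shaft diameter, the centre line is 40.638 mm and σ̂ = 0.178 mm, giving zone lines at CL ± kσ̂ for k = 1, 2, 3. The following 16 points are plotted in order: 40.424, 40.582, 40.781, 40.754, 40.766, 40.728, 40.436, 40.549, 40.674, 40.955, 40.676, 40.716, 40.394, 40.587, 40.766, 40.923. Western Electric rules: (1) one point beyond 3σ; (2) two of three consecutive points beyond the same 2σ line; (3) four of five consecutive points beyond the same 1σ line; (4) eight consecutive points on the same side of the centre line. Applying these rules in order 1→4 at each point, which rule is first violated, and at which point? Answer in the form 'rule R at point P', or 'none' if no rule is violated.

none

Zone of each point (C = within 1σ̂, B = 1σ̂–2σ̂, A = 2σ̂–3σ̂, * = beyond 3σ̂; sign = side of CL): 1:-B, 2:-C, 3:+C, 4:+C, 5:+C, 6:+C, 7:-B, 8:-C, 9:+C, 10:+B, 11:+C, 12:+C, 13:-B, 14:-C, 15:+C, 16:+B
No rule fires across all 16 points.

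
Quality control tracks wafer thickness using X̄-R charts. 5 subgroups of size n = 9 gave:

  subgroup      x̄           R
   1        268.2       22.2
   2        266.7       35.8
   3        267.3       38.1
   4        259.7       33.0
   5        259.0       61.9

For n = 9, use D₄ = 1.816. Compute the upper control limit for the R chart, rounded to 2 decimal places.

R̄ = (22.2 + 35.8 + 38.1 + 33.0 + 61.9) / 5 = 191.0000 / 5 = 38.2000
UCL_R = D₄·R̄ = 1.816 × 38.2000 = 69.3712

69.37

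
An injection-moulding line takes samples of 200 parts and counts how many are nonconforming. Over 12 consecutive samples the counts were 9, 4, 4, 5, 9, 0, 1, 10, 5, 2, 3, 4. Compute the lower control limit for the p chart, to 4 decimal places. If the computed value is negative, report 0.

0.0000

p̄ = Σdᵢ / (k·n) = 56 / (12 × 200) = 0.02333
LCL = p̄ − 3·√(p̄(1−p̄)/n) = 0.02333 − 3 × 0.01067 = -0.00869 → 0 (negative, so LCL = 0)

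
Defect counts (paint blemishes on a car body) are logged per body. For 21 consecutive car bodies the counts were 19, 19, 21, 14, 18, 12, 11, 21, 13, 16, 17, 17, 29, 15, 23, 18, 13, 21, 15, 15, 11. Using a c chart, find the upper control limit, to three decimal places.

c̄ = (19 + 19 + 21 + 14 + 18 + 12 + 11 + 21 + 13 + 16 + 17 + 17 + 29 + 15 + 23 + 18 + 13 + 21 + 15 + 15 + 11) / 21 = 358 / 21 = 17.0476
UCL = c̄ + 3√c̄ = 17.0476 + 3 × √17.0476 = 17.0476 + 3 × 4.1289 = 29.4342

29.434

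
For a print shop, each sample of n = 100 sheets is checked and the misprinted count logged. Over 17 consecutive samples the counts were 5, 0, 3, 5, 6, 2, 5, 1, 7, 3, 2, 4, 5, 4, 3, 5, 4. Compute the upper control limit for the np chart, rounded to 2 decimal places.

9.47

p̄ = Σdᵢ / (k·n) = 64 / (17 × 100) = 0.03765
UCL = np̄ + 3·√(np̄(1−p̄)) = 3.7647 + 3 × √(3.7647×0.96235) = 3.7647 + 3 × 1.9034 = 9.4749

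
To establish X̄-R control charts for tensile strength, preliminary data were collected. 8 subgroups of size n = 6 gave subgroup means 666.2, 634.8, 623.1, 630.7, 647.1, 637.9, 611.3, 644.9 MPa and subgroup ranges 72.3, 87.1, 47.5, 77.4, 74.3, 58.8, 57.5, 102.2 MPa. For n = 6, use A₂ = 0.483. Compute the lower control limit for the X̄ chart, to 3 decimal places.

602.158

X̄̄ = (666.2 + 634.8 + 623.1 + 630.7 + 647.1 + 637.9 + 611.3 + 644.9) / 8 = 5096.0000 / 8 = 637.0000
R̄ = (72.3 + 87.1 + 47.5 + 77.4 + 74.3 + 58.8 + 57.5 + 102.2) / 8 = 577.1000 / 8 = 72.1375
LCL = X̄̄ − A₂·R̄ = 637.0000 − 0.483 × 72.1375 = 602.1576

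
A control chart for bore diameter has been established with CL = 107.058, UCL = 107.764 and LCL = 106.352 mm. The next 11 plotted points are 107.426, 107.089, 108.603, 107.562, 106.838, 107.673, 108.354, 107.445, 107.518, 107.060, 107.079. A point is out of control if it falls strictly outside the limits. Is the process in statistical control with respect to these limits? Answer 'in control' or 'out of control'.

Compare each point to [106.352, 107.764]: sample 3 = 108.603 > UCL; sample 7 = 108.354 > UCL.

out of control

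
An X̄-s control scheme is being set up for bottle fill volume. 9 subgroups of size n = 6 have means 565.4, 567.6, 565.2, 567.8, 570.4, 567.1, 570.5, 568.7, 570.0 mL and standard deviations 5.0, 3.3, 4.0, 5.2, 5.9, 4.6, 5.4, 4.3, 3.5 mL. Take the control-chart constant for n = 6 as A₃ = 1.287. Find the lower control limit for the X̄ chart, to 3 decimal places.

562.186

X̄̄ = (565.4 + 567.6 + 565.2 + 567.8 + 570.4 + 567.1 + 570.5 + 568.7 + 570.0) / 9 = 568.0778
s̄ = (5.0 + 3.3 + 4.0 + 5.2 + 5.9 + 4.6 + 5.4 + 4.3 + 3.5) / 9 = 4.5778
LCL = X̄̄ − A₃·s̄ = 568.0778 − 1.287 × 4.5778 = 562.1862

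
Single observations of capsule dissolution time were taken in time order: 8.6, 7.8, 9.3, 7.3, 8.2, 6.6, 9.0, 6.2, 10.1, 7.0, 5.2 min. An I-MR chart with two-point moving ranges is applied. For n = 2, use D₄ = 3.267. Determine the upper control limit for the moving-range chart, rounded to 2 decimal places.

6.80

Moving ranges: 0.8, 1.5, 2.0, 0.9, 1.6, 2.4, 2.8, 3.9, 3.1, 1.8; M̄R̄ = 20.8000 / 10 = 2.0800
UCL_MR = D₄·M̄R̄ = 3.267 × 2.0800 = 6.7954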